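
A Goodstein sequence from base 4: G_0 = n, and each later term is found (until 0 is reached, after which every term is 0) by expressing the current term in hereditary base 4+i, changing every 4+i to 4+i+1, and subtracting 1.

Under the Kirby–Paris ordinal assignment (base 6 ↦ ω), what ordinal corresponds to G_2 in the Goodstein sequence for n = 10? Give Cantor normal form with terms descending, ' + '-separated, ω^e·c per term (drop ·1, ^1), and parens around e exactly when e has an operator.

ω·2

base 4: 10 = 2·4 + 2; at 5: 2·5 + 2 = 12; next = 11
base 5: 11 = 2·5 + 1; at 6: 2·6 + 1 = 13; next = 12
base 6: 12 = 2·6; at 7: 2·7 = 14; next = 13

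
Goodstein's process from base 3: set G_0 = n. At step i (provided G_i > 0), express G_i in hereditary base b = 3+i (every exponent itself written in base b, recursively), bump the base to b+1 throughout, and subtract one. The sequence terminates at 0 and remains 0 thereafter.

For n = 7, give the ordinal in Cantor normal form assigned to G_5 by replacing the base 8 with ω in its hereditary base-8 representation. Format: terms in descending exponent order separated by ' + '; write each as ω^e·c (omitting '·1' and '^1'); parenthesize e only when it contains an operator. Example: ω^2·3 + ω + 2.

ω + 1

base 3: 7 = 2·3 + 1; at 4: 2·4 + 1 = 9; next = 8
base 4: 8 = 2·4; at 5: 2·5 = 10; next = 9
base 5: 9 = 5 + 4; at 6: 6 + 4 = 10; next = 9
base 6: 9 = 6 + 3; at 7: 7 + 3 = 10; next = 9
base 7: 9 = 7 + 2; at 8: 8 + 2 = 10; next = 9
base 8: 9 = 8 + 1; at 9: 9 + 1 = 10; next = 9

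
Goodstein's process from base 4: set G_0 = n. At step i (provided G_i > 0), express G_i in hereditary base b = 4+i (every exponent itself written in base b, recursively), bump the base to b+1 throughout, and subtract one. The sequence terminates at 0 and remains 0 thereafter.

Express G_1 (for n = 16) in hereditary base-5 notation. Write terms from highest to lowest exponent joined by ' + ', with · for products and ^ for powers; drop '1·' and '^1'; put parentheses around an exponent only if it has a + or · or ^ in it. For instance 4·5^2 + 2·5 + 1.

[0] 16 ≡ 4^2 (base 4). Lift 5: 25. −1: 24.
[1] 24 ≡ 4·5 + 4 (base 5). Lift 6: 28. −1: 27.

4·5 + 4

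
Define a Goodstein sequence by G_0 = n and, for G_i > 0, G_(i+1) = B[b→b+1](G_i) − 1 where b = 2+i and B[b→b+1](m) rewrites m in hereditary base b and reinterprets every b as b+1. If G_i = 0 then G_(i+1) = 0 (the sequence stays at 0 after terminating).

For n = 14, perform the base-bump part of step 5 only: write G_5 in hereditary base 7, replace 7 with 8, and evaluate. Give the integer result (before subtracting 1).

134404972

G_0=14  [base 2] 2^(2 + 1) + 2^2 + 2  →[2↦3]→  3^(3 + 1) + 3^3 + 3 = 111  −1 ⇒ G_1=110
G_1=110  [base 3] 3^(3 + 1) + 3^3 + 2  →[3↦4]→  4^(4 + 1) + 4^4 + 2 = 1282  −1 ⇒ G_2=1281
G_2=1281  [base 4] 4^(4 + 1) + 4^4 + 1  →[4↦5]→  5^(5 + 1) + 5^5 + 1 = 18751  −1 ⇒ G_3=18750
G_3=18750  [base 5] 5^(5 + 1) + 5^5  →[5↦6]→  6^(6 + 1) + 6^6 = 326592  −1 ⇒ G_4=326591
G_4=326591  [base 6] 6^(6 + 1) + 5·6^5 + 5·6^4 + 5·6^3 + 5·6^2 + 5·6 + 5  →[6↦7]→  7^(7 + 1) + 5·7^5 + 5·7^4 + 5·7^3 + 5·7^2 + 5·7 + 5 = 5862841  −1 ⇒ G_5=5862840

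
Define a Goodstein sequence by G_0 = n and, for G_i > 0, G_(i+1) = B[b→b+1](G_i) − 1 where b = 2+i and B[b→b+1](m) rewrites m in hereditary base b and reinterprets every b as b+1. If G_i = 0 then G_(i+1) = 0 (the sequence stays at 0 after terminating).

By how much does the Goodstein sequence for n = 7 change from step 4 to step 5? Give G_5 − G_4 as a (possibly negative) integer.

776886

[0] 7 ≡ 2^2 + 2 + 1 (base 2). Lift 3: 31. −1: 30.
[1] 30 ≡ 3^3 + 3 (base 3). Lift 4: 260. −1: 259.
[2] 259 ≡ 4^4 + 3 (base 4). Lift 5: 3128. −1: 3127.
[3] 3127 ≡ 5^5 + 2 (base 5). Lift 6: 46658. −1: 46657.
[4] 46657 ≡ 6^6 + 1 (base 6). Lift 7: 823544. −1: 823543.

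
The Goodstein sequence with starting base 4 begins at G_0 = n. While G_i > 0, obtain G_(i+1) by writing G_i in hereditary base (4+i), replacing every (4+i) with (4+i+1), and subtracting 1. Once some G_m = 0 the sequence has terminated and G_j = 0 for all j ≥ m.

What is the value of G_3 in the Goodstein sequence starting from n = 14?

step 0: 14 = 3·4 + 2; sub 5 for 4: 3·5 + 2; = 17; G_1 = 17−1 = 16
step 1: 16 = 3·5 + 1; sub 6 for 5: 3·6 + 1; = 19; G_2 = 19−1 = 18
step 2: 18 = 3·6; sub 7 for 6: 3·7; = 21; G_3 = 21−1 = 20
step 3: 20 = 2·7 + 6; sub 8 for 7: 2·8 + 6; = 22; G_4 = 22−1 = 21

20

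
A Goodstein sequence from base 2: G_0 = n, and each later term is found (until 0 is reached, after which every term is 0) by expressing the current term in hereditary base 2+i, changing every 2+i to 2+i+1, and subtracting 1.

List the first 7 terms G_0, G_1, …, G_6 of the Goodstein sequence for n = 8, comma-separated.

8, 80, 553, 6310, 93395, 1647195, 33554571

(0) 8|_2 = 2^(2 + 1) ↦ 3^(3 + 1)|_3 = 81 ⇒ 80
(1) 80|_3 = 2·3^3 + 2·3^2 + 2·3 + 2 ↦ 2·4^4 + 2·4^2 + 2·4 + 2|_4 = 554 ⇒ 553
(2) 553|_4 = 2·4^4 + 2·4^2 + 2·4 + 1 ↦ 2·5^5 + 2·5^2 + 2·5 + 1|_5 = 6311 ⇒ 6310
(3) 6310|_5 = 2·5^5 + 2·5^2 + 2·5 ↦ 2·6^6 + 2·6^2 + 2·6|_6 = 93396 ⇒ 93395
(4) 93395|_6 = 2·6^6 + 2·6^2 + 6 + 5 ↦ 2·7^7 + 2·7^2 + 7 + 5|_7 = 1647196 ⇒ 1647195
(5) 1647195|_7 = 2·7^7 + 2·7^2 + 7 + 4 ↦ 2·8^8 + 2·8^2 + 8 + 4|_8 = 33554572 ⇒ 33554571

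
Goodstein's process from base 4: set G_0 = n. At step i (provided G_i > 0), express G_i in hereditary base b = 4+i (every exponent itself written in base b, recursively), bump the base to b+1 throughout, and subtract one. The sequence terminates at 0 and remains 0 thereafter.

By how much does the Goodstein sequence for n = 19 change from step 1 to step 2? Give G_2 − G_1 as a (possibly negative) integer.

10

G_0=19  [base 4] 4^2 + 3  →[4↦5]→  5^2 + 3 = 28  −1 ⇒ G_1=27
G_1=27  [base 5] 5^2 + 2  →[5↦6]→  6^2 + 2 = 38  −1 ⇒ G_2=37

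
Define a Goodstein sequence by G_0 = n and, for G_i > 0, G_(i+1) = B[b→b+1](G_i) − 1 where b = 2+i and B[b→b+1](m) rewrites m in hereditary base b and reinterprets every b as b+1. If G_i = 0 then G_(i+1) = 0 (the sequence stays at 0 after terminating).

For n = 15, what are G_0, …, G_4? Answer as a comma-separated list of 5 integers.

15 —HB2→ 2^(2 + 1) + 2^2 + 2 + 1 —bump→ 3^(3 + 1) + 3^3 + 3 + 1 = 112 —(−1)→ 111
111 —HB3→ 3^(3 + 1) + 3^3 + 3 —bump→ 4^(4 + 1) + 4^4 + 4 = 1284 —(−1)→ 1283
1283 —HB4→ 4^(4 + 1) + 4^4 + 3 —bump→ 5^(5 + 1) + 5^5 + 3 = 18753 —(−1)→ 18752
18752 —HB5→ 5^(5 + 1) + 5^5 + 2 —bump→ 6^(6 + 1) + 6^6 + 2 = 326594 —(−1)→ 326593

15, 111, 1283, 18752, 326593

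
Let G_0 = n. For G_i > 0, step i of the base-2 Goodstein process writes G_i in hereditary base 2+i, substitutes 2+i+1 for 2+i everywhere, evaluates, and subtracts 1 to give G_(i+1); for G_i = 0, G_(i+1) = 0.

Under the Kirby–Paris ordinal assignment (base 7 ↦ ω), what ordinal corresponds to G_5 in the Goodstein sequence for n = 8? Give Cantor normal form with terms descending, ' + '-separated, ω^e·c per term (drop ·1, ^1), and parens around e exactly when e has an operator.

(0) 8|_2 = 2^(2 + 1) ↦ 3^(3 + 1)|_3 = 81 ⇒ 80
(1) 80|_3 = 2·3^3 + 2·3^2 + 2·3 + 2 ↦ 2·4^4 + 2·4^2 + 2·4 + 2|_4 = 554 ⇒ 553
(2) 553|_4 = 2·4^4 + 2·4^2 + 2·4 + 1 ↦ 2·5^5 + 2·5^2 + 2·5 + 1|_5 = 6311 ⇒ 6310
(3) 6310|_5 = 2·5^5 + 2·5^2 + 2·5 ↦ 2·6^6 + 2·6^2 + 2·6|_6 = 93396 ⇒ 93395
(4) 93395|_6 = 2·6^6 + 2·6^2 + 6 + 5 ↦ 2·7^7 + 2·7^2 + 7 + 5|_7 = 1647196 ⇒ 1647195
(5) 1647195|_7 = 2·7^7 + 2·7^2 + 7 + 4 ↦ 2·8^8 + 2·8^2 + 8 + 4|_8 = 33554572 ⇒ 33554571

ω^ω·2 + ω^2·2 + ω + 4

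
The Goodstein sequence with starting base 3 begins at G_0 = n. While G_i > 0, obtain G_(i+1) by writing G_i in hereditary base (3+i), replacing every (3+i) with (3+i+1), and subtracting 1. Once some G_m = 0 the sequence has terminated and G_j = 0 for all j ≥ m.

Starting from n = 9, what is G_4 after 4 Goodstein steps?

21

(0) 9|_3 = 3^2 ↦ 4^2|_4 = 16 ⇒ 15
(1) 15|_4 = 3·4 + 3 ↦ 3·5 + 3|_5 = 18 ⇒ 17
(2) 17|_5 = 3·5 + 2 ↦ 3·6 + 2|_6 = 20 ⇒ 19
(3) 19|_6 = 3·6 + 1 ↦ 3·7 + 1|_7 = 22 ⇒ 21
(4) 21|_7 = 3·7 ↦ 3·8|_8 = 24 ⇒ 23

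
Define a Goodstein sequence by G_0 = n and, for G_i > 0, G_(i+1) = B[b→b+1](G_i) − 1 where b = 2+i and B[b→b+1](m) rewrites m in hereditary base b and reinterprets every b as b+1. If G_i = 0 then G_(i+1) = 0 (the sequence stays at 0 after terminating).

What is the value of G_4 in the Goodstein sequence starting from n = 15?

[0] 15 ≡ 2^(2 + 1) + 2^2 + 2 + 1 (base 2). Lift 3: 112. −1: 111.
[1] 111 ≡ 3^(3 + 1) + 3^3 + 3 (base 3). Lift 4: 1284. −1: 1283.
[2] 1283 ≡ 4^(4 + 1) + 4^4 + 3 (base 4). Lift 5: 18753. −1: 18752.
[3] 18752 ≡ 5^(5 + 1) + 5^5 + 2 (base 5). Lift 6: 326594. −1: 326593.

326593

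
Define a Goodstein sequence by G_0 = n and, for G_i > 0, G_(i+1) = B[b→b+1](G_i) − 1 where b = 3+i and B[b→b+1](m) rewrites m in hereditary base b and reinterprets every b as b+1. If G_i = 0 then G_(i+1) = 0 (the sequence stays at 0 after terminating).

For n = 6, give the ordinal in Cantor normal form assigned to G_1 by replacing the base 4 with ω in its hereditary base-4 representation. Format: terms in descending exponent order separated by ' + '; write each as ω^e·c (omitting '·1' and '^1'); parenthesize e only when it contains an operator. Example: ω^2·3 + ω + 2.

6 —HB3→ 2·3 —bump→ 2·4 = 8 —(−1)→ 7
7 —HB4→ 4 + 3 —bump→ 5 + 3 = 8 —(−1)→ 7

ω + 3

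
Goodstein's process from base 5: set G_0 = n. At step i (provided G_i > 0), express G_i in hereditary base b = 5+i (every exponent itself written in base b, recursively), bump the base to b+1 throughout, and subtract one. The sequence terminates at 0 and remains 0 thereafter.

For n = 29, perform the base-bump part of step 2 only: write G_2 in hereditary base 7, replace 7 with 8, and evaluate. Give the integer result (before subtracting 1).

base 5: 29 = 5^2 + 4; at 6: 6^2 + 4 = 40; next = 39
base 6: 39 = 6^2 + 3; at 7: 7^2 + 3 = 52; next = 51
base 7: 51 = 7^2 + 2; at 8: 8^2 + 2 = 66; next = 65

66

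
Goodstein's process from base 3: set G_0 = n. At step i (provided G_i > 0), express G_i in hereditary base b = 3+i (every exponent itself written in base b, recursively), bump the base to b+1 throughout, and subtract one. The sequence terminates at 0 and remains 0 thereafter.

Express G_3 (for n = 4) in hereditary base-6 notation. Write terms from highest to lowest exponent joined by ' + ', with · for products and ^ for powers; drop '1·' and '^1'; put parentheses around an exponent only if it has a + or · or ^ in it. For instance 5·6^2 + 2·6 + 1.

3

4 —HB3→ 3 + 1 —bump→ 4 + 1 = 5 —(−1)→ 4
4 —HB4→ 4 —bump→ 5 = 5 —(−1)→ 4
4 —HB5→ 4 —bump→ 4 = 4 —(−1)→ 3
3 —HB6→ 3 —bump→ 3 = 3 —(−1)→ 2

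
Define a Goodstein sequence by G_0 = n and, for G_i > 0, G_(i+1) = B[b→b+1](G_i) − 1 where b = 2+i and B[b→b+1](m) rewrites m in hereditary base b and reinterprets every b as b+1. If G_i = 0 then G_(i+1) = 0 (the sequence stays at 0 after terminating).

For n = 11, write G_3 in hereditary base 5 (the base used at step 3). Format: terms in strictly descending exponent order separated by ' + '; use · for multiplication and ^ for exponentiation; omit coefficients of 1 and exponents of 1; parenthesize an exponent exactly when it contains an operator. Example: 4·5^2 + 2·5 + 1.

5^(5 + 1) + 2

11 —HB2→ 2^(2 + 1) + 2 + 1 —bump→ 3^(3 + 1) + 3 + 1 = 85 —(−1)→ 84
84 —HB3→ 3^(3 + 1) + 3 —bump→ 4^(4 + 1) + 4 = 1028 —(−1)→ 1027
1027 —HB4→ 4^(4 + 1) + 3 —bump→ 5^(5 + 1) + 3 = 15628 —(−1)→ 15627
15627 —HB5→ 5^(5 + 1) + 2 —bump→ 6^(6 + 1) + 2 = 279938 —(−1)→ 279937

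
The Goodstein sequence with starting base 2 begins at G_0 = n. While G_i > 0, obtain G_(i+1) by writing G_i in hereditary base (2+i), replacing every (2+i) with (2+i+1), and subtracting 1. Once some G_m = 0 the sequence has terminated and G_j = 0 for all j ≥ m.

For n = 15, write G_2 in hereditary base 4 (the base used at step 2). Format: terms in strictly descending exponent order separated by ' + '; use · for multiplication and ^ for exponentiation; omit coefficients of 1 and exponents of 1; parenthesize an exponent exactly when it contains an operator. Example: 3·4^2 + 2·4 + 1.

4^(4 + 1) + 4^4 + 3

G_0=15  [base 2] 2^(2 + 1) + 2^2 + 2 + 1  →[2↦3]→  3^(3 + 1) + 3^3 + 3 + 1 = 112  −1 ⇒ G_1=111
G_1=111  [base 3] 3^(3 + 1) + 3^3 + 3  →[3↦4]→  4^(4 + 1) + 4^4 + 4 = 1284  −1 ⇒ G_2=1283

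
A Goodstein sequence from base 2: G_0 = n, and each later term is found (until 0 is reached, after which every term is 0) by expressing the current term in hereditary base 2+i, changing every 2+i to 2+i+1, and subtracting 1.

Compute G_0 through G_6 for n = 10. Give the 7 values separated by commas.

10, 83, 1025, 15625, 279935, 4215754, 84073323

[0] 10 ≡ 2^(2 + 1) + 2 (base 2). Lift 3: 84. −1: 83.
[1] 83 ≡ 3^(3 + 1) + 2 (base 3). Lift 4: 1026. −1: 1025.
[2] 1025 ≡ 4^(4 + 1) + 1 (base 4). Lift 5: 15626. −1: 15625.
[3] 15625 ≡ 5^(5 + 1) (base 5). Lift 6: 279936. −1: 279935.
[4] 279935 ≡ 5·6^6 + 5·6^5 + 5·6^4 + 5·6^3 + 5·6^2 + 5·6 + 5 (base 6). Lift 7: 4215755. −1: 4215754.
[5] 4215754 ≡ 5·7^7 + 5·7^5 + 5·7^4 + 5·7^3 + 5·7^2 + 5·7 + 4 (base 7). Lift 8: 84073324. −1: 84073323.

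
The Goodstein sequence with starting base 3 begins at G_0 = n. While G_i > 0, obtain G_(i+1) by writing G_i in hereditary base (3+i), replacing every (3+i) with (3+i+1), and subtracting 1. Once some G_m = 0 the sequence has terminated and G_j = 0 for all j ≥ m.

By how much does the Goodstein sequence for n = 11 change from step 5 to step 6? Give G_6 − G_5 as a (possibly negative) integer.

[0] 11 ≡ 3^2 + 2 (base 3). Lift 4: 18. −1: 17.
[1] 17 ≡ 4^2 + 1 (base 4). Lift 5: 26. −1: 25.
[2] 25 ≡ 5^2 (base 5). Lift 6: 36. −1: 35.
[3] 35 ≡ 5·6 + 5 (base 6). Lift 7: 40. −1: 39.
[4] 39 ≡ 5·7 + 4 (base 7). Lift 8: 44. −1: 43.
[5] 43 ≡ 5·8 + 3 (base 8). Lift 9: 48. −1: 47.

4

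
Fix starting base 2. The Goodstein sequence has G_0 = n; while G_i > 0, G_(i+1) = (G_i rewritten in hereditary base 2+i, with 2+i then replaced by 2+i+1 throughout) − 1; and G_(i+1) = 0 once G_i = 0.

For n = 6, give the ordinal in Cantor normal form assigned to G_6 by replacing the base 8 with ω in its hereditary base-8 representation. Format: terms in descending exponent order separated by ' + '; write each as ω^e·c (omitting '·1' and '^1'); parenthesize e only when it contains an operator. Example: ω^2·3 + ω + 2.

base 2: 6 = 2^2 + 2; at 3: 3^3 + 3 = 30; next = 29
base 3: 29 = 3^3 + 2; at 4: 4^4 + 2 = 258; next = 257
base 4: 257 = 4^4 + 1; at 5: 5^5 + 1 = 3126; next = 3125
base 5: 3125 = 5^5; at 6: 6^6 = 46656; next = 46655
base 6: 46655 = 5·6^5 + 5·6^4 + 5·6^3 + 5·6^2 + 5·6 + 5; at 7: 5·7^5 + 5·7^4 + 5·7^3 + 5·7^2 + 5·7 + 5 = 98040; next = 98039
base 7: 98039 = 5·7^5 + 5·7^4 + 5·7^3 + 5·7^2 + 5·7 + 4; at 8: 5·8^5 + 5·8^4 + 5·8^3 + 5·8^2 + 5·8 + 4 = 187244; next = 187243

ω^5·5 + ω^4·5 + ω^3·5 + ω^2·5 + ω·5 + 3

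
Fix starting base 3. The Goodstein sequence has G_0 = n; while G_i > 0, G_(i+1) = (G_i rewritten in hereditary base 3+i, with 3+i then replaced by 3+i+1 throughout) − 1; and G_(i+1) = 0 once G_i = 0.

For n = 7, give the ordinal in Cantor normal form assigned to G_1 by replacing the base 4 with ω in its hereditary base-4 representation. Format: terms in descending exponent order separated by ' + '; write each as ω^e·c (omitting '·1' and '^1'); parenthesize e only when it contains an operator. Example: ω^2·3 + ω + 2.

7 —HB3→ 2·3 + 1 —bump→ 2·4 + 1 = 9 —(−1)→ 8
8 —HB4→ 2·4 —bump→ 2·5 = 10 —(−1)→ 9

ω·2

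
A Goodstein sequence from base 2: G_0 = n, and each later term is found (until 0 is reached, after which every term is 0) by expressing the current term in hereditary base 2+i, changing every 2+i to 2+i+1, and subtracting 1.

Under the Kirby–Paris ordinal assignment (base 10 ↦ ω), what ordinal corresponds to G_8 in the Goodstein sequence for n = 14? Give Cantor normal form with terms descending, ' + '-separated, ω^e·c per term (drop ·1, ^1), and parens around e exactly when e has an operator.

[0] 14 ≡ 2^(2 + 1) + 2^2 + 2 (base 2). Lift 3: 111. −1: 110.
[1] 110 ≡ 3^(3 + 1) + 3^3 + 2 (base 3). Lift 4: 1282. −1: 1281.
[2] 1281 ≡ 4^(4 + 1) + 4^4 + 1 (base 4). Lift 5: 18751. −1: 18750.
[3] 18750 ≡ 5^(5 + 1) + 5^5 (base 5). Lift 6: 326592. −1: 326591.
[4] 326591 ≡ 6^(6 + 1) + 5·6^5 + 5·6^4 + 5·6^3 + 5·6^2 + 5·6 + 5 (base 6). Lift 7: 5862841. −1: 5862840.
[5] 5862840 ≡ 7^(7 + 1) + 5·7^5 + 5·7^4 + 5·7^3 + 5·7^2 + 5·7 + 4 (base 7). Lift 8: 134404972. −1: 134404971.
[6] 134404971 ≡ 8^(8 + 1) + 5·8^5 + 5·8^4 + 5·8^3 + 5·8^2 + 5·8 + 3 (base 8). Lift 9: 3487116549. −1: 3487116548.
[7] 3487116548 ≡ 9^(9 + 1) + 5·9^5 + 5·9^4 + 5·9^3 + 5·9^2 + 5·9 + 2 (base 9). Lift 10: 100000555552. −1: 100000555551.
[8] 100000555551 ≡ 10^(10 + 1) + 5·10^5 + 5·10^4 + 5·10^3 + 5·10^2 + 5·10 + 1 (base 10). Lift 11: 3138429262497. −1: 3138429262496.

ω^(ω + 1) + ω^5·5 + ω^4·5 + ω^3·5 + ω^2·5 + ω·5 + 1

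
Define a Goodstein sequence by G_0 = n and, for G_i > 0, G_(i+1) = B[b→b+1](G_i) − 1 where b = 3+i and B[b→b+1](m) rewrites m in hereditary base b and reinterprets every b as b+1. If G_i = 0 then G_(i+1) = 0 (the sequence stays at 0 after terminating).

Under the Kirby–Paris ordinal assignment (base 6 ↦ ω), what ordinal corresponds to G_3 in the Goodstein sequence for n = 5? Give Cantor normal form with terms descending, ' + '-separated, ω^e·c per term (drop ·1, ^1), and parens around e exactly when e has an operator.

5

i=0: 5 = 3 + 2 (b=3); 3→4: 4 + 2 = 6; 6−1 = 5
i=1: 5 = 4 + 1 (b=4); 4→5: 5 + 1 = 6; 6−1 = 5
i=2: 5 = 5 (b=5); 5→6: 6 = 6; 6−1 = 5
i=3: 5 = 5 (b=6); 6→7: 5 = 5; 5−1 = 4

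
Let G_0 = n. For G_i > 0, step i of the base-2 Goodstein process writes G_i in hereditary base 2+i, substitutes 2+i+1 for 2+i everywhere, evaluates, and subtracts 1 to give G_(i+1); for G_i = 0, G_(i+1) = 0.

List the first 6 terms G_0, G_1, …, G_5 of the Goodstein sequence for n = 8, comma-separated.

8 —HB2→ 2^(2 + 1) —bump→ 3^(3 + 1) = 81 —(−1)→ 80
80 —HB3→ 2·3^3 + 2·3^2 + 2·3 + 2 —bump→ 2·4^4 + 2·4^2 + 2·4 + 2 = 554 —(−1)→ 553
553 —HB4→ 2·4^4 + 2·4^2 + 2·4 + 1 —bump→ 2·5^5 + 2·5^2 + 2·5 + 1 = 6311 —(−1)→ 6310
6310 —HB5→ 2·5^5 + 2·5^2 + 2·5 —bump→ 2·6^6 + 2·6^2 + 2·6 = 93396 —(−1)→ 93395
93395 —HB6→ 2·6^6 + 2·6^2 + 6 + 5 —bump→ 2·7^7 + 2·7^2 + 7 + 5 = 1647196 —(−1)→ 1647195

8, 80, 553, 6310, 93395, 1647195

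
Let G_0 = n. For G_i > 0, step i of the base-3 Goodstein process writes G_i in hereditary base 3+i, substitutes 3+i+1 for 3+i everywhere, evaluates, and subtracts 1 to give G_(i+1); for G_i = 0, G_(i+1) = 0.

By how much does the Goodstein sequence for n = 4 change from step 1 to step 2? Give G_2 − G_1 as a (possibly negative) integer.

G_0 = 4. HB_3(4) = 3 + 1. Bump = 5. G_1 = 4.
G_1 = 4. HB_4(4) = 4. Bump = 5. G_2 = 4.

0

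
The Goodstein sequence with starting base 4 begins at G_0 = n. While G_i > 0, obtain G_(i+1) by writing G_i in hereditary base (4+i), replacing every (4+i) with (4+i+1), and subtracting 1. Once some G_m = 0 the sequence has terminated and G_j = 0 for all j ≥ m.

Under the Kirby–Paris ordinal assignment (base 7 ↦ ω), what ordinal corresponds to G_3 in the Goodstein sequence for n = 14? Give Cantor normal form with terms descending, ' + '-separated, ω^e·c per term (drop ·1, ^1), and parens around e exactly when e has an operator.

G_0 = 14. HB_4(14) = 3·4 + 2. Bump = 17. G_1 = 16.
G_1 = 16. HB_5(16) = 3·5 + 1. Bump = 19. G_2 = 18.
G_2 = 18. HB_6(18) = 3·6. Bump = 21. G_3 = 20.
G_3 = 20. HB_7(20) = 2·7 + 6. Bump = 22. G_4 = 21.

ω·2 + 6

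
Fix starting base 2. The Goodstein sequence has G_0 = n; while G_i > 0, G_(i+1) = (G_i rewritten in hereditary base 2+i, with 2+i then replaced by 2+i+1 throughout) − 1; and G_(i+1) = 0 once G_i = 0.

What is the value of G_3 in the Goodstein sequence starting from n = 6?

3125

i=0: 6 = 2^2 + 2 (b=2); 2→3: 3^3 + 3 = 30; 30−1 = 29
i=1: 29 = 3^3 + 2 (b=3); 3→4: 4^4 + 2 = 258; 258−1 = 257
i=2: 257 = 4^4 + 1 (b=4); 4→5: 5^5 + 1 = 3126; 3126−1 = 3125
i=3: 3125 = 5^5 (b=5); 5→6: 6^6 = 46656; 46656−1 = 46655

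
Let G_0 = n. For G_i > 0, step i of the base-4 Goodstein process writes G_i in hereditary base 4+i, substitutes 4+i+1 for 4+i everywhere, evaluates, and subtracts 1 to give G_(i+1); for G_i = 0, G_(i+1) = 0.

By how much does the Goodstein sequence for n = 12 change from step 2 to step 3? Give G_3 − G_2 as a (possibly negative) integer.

base 4: 12 = 3·4; at 5: 3·5 = 15; next = 14
base 5: 14 = 2·5 + 4; at 6: 2·6 + 4 = 16; next = 15
base 6: 15 = 2·6 + 3; at 7: 2·7 + 3 = 17; next = 16

1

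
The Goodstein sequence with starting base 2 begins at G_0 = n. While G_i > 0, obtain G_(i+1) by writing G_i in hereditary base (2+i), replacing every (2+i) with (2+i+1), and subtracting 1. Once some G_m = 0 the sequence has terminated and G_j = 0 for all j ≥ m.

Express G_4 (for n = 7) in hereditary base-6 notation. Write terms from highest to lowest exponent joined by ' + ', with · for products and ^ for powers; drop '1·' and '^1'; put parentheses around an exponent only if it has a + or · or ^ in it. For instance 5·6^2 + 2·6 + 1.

6^6 + 1

base 2: 7 = 2^2 + 2 + 1; at 3: 3^3 + 3 + 1 = 31; next = 30
base 3: 30 = 3^3 + 3; at 4: 4^4 + 4 = 260; next = 259
base 4: 259 = 4^4 + 3; at 5: 5^5 + 3 = 3128; next = 3127
base 5: 3127 = 5^5 + 2; at 6: 6^6 + 2 = 46658; next = 46657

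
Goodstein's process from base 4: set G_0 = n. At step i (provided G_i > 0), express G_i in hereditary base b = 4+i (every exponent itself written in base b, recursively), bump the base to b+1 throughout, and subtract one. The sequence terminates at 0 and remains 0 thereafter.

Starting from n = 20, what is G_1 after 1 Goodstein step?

G_0 = 20. HB_4(20) = 4^2 + 4. Bump = 30. G_1 = 29.
G_1 = 29. HB_5(29) = 5^2 + 4. Bump = 40. G_2 = 39.

29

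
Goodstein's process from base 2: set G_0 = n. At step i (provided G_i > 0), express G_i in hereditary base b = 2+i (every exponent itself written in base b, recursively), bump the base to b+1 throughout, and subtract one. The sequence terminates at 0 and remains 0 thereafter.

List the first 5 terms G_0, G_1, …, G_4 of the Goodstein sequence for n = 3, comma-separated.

G_0 = 3. HB_2(3) = 2 + 1. Bump = 4. G_1 = 3.
G_1 = 3. HB_3(3) = 3. Bump = 4. G_2 = 3.
G_2 = 3. HB_4(3) = 3. Bump = 3. G_3 = 2.
G_3 = 2. HB_5(2) = 2. Bump = 2. G_4 = 1.

3, 3, 3, 2, 1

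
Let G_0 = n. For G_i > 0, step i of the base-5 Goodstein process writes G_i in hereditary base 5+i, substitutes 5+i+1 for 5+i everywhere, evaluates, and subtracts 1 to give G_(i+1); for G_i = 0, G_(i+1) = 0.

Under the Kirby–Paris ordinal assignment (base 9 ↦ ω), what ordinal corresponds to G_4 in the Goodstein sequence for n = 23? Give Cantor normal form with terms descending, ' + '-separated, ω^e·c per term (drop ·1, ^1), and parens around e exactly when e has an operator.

ω·3 + 8

[0] 23 ≡ 4·5 + 3 (base 5). Lift 6: 27. −1: 26.
[1] 26 ≡ 4·6 + 2 (base 6). Lift 7: 30. −1: 29.
[2] 29 ≡ 4·7 + 1 (base 7). Lift 8: 33. −1: 32.
[3] 32 ≡ 4·8 (base 8). Lift 9: 36. −1: 35.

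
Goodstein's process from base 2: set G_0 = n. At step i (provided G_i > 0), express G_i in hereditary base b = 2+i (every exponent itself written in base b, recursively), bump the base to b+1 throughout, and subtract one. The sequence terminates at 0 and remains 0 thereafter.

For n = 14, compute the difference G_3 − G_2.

14 —HB2→ 2^(2 + 1) + 2^2 + 2 —bump→ 3^(3 + 1) + 3^3 + 3 = 111 —(−1)→ 110
110 —HB3→ 3^(3 + 1) + 3^3 + 2 —bump→ 4^(4 + 1) + 4^4 + 2 = 1282 —(−1)→ 1281
1281 —HB4→ 4^(4 + 1) + 4^4 + 1 —bump→ 5^(5 + 1) + 5^5 + 1 = 18751 —(−1)→ 18750

17469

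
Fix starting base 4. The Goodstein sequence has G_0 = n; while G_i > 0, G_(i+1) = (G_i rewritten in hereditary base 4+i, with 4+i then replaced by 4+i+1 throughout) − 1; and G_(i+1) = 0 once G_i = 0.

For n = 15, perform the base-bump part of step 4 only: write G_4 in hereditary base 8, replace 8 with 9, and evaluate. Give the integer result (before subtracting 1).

25

G_0 = 15. HB_4(15) = 3·4 + 3. Bump = 18. G_1 = 17.
G_1 = 17. HB_5(17) = 3·5 + 2. Bump = 20. G_2 = 19.
G_2 = 19. HB_6(19) = 3·6 + 1. Bump = 22. G_3 = 21.
G_3 = 21. HB_7(21) = 3·7. Bump = 24. G_4 = 23.
G_4 = 23. HB_8(23) = 2·8 + 7. Bump = 25. G_5 = 24.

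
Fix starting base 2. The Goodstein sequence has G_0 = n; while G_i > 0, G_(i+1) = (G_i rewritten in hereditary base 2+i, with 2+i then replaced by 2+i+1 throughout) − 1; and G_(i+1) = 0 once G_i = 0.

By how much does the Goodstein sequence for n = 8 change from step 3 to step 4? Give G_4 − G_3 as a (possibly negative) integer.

87085

8 —HB2→ 2^(2 + 1) —bump→ 3^(3 + 1) = 81 —(−1)→ 80
80 —HB3→ 2·3^3 + 2·3^2 + 2·3 + 2 —bump→ 2·4^4 + 2·4^2 + 2·4 + 2 = 554 —(−1)→ 553
553 —HB4→ 2·4^4 + 2·4^2 + 2·4 + 1 —bump→ 2·5^5 + 2·5^2 + 2·5 + 1 = 6311 —(−1)→ 6310
6310 —HB5→ 2·5^5 + 2·5^2 + 2·5 —bump→ 2·6^6 + 2·6^2 + 2·6 = 93396 —(−1)→ 93395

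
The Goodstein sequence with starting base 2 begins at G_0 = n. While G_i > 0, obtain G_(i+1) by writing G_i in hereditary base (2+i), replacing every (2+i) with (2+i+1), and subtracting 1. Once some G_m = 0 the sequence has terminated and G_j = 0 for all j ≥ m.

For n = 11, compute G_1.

84

11 —HB2→ 2^(2 + 1) + 2 + 1 —bump→ 3^(3 + 1) + 3 + 1 = 85 —(−1)→ 84
84 —HB3→ 3^(3 + 1) + 3 —bump→ 4^(4 + 1) + 4 = 1028 —(−1)→ 1027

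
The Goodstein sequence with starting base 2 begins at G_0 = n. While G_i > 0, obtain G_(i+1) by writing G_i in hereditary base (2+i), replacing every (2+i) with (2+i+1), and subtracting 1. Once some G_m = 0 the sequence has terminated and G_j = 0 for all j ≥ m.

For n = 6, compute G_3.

G_0 = 6. HB_2(6) = 2^2 + 2. Bump = 30. G_1 = 29.
G_1 = 29. HB_3(29) = 3^3 + 2. Bump = 258. G_2 = 257.
G_2 = 257. HB_4(257) = 4^4 + 1. Bump = 3126. G_3 = 3125.
G_3 = 3125. HB_5(3125) = 5^5. Bump = 46656. G_4 = 46655.

3125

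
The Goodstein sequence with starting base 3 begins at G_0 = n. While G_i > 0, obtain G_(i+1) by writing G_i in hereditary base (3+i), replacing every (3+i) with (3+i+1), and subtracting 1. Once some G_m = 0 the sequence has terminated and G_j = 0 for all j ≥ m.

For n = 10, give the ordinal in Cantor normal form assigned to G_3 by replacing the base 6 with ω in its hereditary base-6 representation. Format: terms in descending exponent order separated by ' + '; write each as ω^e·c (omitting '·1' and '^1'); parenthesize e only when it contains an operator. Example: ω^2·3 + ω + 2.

ω·4 + 3

G_0 = 10. HB_3(10) = 3^2 + 1. Bump = 17. G_1 = 16.
G_1 = 16. HB_4(16) = 4^2. Bump = 25. G_2 = 24.
G_2 = 24. HB_5(24) = 4·5 + 4. Bump = 28. G_3 = 27.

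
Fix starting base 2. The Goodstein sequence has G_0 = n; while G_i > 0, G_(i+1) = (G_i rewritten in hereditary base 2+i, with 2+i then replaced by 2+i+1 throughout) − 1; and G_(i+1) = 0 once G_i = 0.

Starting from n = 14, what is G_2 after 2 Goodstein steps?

1281

14 —HB2→ 2^(2 + 1) + 2^2 + 2 —bump→ 3^(3 + 1) + 3^3 + 3 = 111 —(−1)→ 110
110 —HB3→ 3^(3 + 1) + 3^3 + 2 —bump→ 4^(4 + 1) + 4^4 + 2 = 1282 —(−1)→ 1281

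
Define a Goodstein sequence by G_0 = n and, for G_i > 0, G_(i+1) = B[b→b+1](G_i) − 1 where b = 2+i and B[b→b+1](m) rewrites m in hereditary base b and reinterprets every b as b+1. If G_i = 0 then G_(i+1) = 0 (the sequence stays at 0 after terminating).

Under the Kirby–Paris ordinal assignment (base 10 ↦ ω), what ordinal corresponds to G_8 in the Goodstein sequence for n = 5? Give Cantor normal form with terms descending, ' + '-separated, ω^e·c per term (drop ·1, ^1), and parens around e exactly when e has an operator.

ω^3·3 + ω^2·3 + ω·2 + 5

(0) 5|_2 = 2^2 + 1 ↦ 3^3 + 1|_3 = 28 ⇒ 27
(1) 27|_3 = 3^3 ↦ 4^4|_4 = 256 ⇒ 255
(2) 255|_4 = 3·4^3 + 3·4^2 + 3·4 + 3 ↦ 3·5^3 + 3·5^2 + 3·5 + 3|_5 = 468 ⇒ 467
(3) 467|_5 = 3·5^3 + 3·5^2 + 3·5 + 2 ↦ 3·6^3 + 3·6^2 + 3·6 + 2|_6 = 776 ⇒ 775
(4) 775|_6 = 3·6^3 + 3·6^2 + 3·6 + 1 ↦ 3·7^3 + 3·7^2 + 3·7 + 1|_7 = 1198 ⇒ 1197
(5) 1197|_7 = 3·7^3 + 3·7^2 + 3·7 ↦ 3·8^3 + 3·8^2 + 3·8|_8 = 1752 ⇒ 1751
(6) 1751|_8 = 3·8^3 + 3·8^2 + 2·8 + 7 ↦ 3·9^3 + 3·9^2 + 2·9 + 7|_9 = 2455 ⇒ 2454
(7) 2454|_9 = 3·9^3 + 3·9^2 + 2·9 + 6 ↦ 3·10^3 + 3·10^2 + 2·10 + 6|_10 = 3326 ⇒ 3325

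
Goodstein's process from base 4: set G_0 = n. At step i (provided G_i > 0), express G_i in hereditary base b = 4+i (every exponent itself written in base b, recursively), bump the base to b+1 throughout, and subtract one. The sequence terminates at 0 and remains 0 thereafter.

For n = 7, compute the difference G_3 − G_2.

G_0=7  [base 4] 4 + 3  →[4↦5]→  5 + 3 = 8  −1 ⇒ G_1=7
G_1=7  [base 5] 5 + 2  →[5↦6]→  6 + 2 = 8  −1 ⇒ G_2=7
G_2=7  [base 6] 6 + 1  →[6↦7]→  7 + 1 = 8  −1 ⇒ G_3=7

0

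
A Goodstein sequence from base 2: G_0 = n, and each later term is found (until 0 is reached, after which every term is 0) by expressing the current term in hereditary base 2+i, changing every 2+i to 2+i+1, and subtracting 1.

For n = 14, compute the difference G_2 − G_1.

step 0: 14 = 2^(2 + 1) + 2^2 + 2; sub 3 for 2: 3^(3 + 1) + 3^3 + 3; = 111; G_1 = 111−1 = 110
step 1: 110 = 3^(3 + 1) + 3^3 + 2; sub 4 for 3: 4^(4 + 1) + 4^4 + 2; = 1282; G_2 = 1282−1 = 1281

1171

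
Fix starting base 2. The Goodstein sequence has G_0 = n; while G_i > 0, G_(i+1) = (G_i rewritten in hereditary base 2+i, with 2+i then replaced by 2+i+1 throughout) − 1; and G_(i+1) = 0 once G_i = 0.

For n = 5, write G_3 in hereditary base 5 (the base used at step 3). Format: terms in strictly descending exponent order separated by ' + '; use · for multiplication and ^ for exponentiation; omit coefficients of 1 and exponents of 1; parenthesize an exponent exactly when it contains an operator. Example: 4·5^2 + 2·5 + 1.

3·5^3 + 3·5^2 + 3·5 + 2

G_0=5  [base 2] 2^2 + 1  →[2↦3]→  3^3 + 1 = 28  −1 ⇒ G_1=27
G_1=27  [base 3] 3^3  →[3↦4]→  4^4 = 256  −1 ⇒ G_2=255
G_2=255  [base 4] 3·4^3 + 3·4^2 + 3·4 + 3  →[4↦5]→  3·5^3 + 3·5^2 + 3·5 + 3 = 468  −1 ⇒ G_3=467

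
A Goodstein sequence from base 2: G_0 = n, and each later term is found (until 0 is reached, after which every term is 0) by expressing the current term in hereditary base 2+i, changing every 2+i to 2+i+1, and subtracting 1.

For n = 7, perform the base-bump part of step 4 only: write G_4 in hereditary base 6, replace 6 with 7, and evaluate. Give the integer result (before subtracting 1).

823544

step 0: 7 = 2^2 + 2 + 1; sub 3 for 2: 3^3 + 3 + 1; = 31; G_1 = 31−1 = 30
step 1: 30 = 3^3 + 3; sub 4 for 3: 4^4 + 4; = 260; G_2 = 260−1 = 259
step 2: 259 = 4^4 + 3; sub 5 for 4: 5^5 + 3; = 3128; G_3 = 3128−1 = 3127
step 3: 3127 = 5^5 + 2; sub 6 for 5: 6^6 + 2; = 46658; G_4 = 46658−1 = 46657
step 4: 46657 = 6^6 + 1; sub 7 for 6: 7^7 + 1; = 823544; G_5 = 823544−1 = 823543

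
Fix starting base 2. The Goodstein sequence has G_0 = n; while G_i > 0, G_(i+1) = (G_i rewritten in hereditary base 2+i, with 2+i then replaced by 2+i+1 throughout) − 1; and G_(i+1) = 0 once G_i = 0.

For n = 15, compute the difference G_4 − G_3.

307841

base 2: 15 = 2^(2 + 1) + 2^2 + 2 + 1; at 3: 3^(3 + 1) + 3^3 + 3 + 1 = 112; next = 111
base 3: 111 = 3^(3 + 1) + 3^3 + 3; at 4: 4^(4 + 1) + 4^4 + 4 = 1284; next = 1283
base 4: 1283 = 4^(4 + 1) + 4^4 + 3; at 5: 5^(5 + 1) + 5^5 + 3 = 18753; next = 18752
base 5: 18752 = 5^(5 + 1) + 5^5 + 2; at 6: 6^(6 + 1) + 6^6 + 2 = 326594; next = 326593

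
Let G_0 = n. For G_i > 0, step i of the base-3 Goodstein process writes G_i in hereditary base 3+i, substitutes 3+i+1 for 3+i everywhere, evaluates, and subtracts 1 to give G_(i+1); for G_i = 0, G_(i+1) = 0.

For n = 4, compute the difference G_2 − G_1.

[0] 4 ≡ 3 + 1 (base 3). Lift 4: 5. −1: 4.
[1] 4 ≡ 4 (base 4). Lift 5: 5. −1: 4.

0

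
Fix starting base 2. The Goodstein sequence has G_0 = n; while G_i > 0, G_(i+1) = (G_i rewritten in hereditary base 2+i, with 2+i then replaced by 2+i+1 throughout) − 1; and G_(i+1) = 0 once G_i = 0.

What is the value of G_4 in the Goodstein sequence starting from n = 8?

93395

(0) 8|_2 = 2^(2 + 1) ↦ 3^(3 + 1)|_3 = 81 ⇒ 80
(1) 80|_3 = 2·3^3 + 2·3^2 + 2·3 + 2 ↦ 2·4^4 + 2·4^2 + 2·4 + 2|_4 = 554 ⇒ 553
(2) 553|_4 = 2·4^4 + 2·4^2 + 2·4 + 1 ↦ 2·5^5 + 2·5^2 + 2·5 + 1|_5 = 6311 ⇒ 6310
(3) 6310|_5 = 2·5^5 + 2·5^2 + 2·5 ↦ 2·6^6 + 2·6^2 + 2·6|_6 = 93396 ⇒ 93395
(4) 93395|_6 = 2·6^6 + 2·6^2 + 6 + 5 ↦ 2·7^7 + 2·7^2 + 7 + 5|_7 = 1647196 ⇒ 1647195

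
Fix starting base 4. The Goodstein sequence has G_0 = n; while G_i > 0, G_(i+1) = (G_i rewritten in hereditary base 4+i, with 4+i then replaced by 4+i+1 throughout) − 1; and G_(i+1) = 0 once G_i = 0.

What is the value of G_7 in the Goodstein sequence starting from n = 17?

55

(0) 17|_4 = 4^2 + 1 ↦ 5^2 + 1|_5 = 26 ⇒ 25
(1) 25|_5 = 5^2 ↦ 6^2|_6 = 36 ⇒ 35
(2) 35|_6 = 5·6 + 5 ↦ 5·7 + 5|_7 = 40 ⇒ 39
(3) 39|_7 = 5·7 + 4 ↦ 5·8 + 4|_8 = 44 ⇒ 43
(4) 43|_8 = 5·8 + 3 ↦ 5·9 + 3|_9 = 48 ⇒ 47
(5) 47|_9 = 5·9 + 2 ↦ 5·10 + 2|_10 = 52 ⇒ 51
(6) 51|_10 = 5·10 + 1 ↦ 5·11 + 1|_11 = 56 ⇒ 55
(7) 55|_11 = 5·11 ↦ 5·12|_12 = 60 ⇒ 59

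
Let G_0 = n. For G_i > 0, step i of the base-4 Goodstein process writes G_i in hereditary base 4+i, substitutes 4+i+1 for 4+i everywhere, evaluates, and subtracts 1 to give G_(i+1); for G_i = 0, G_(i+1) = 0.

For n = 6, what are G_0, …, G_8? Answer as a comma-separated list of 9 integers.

6, 6, 6, 6, 5, 4, 3, 2, 1

G_0 = 6. HB_4(6) = 4 + 2. Bump = 7. G_1 = 6.
G_1 = 6. HB_5(6) = 5 + 1. Bump = 7. G_2 = 6.
G_2 = 6. HB_6(6) = 6. Bump = 7. G_3 = 6.
G_3 = 6. HB_7(6) = 6. Bump = 6. G_4 = 5.
G_4 = 5. HB_8(5) = 5. Bump = 5. G_5 = 4.
G_5 = 4. HB_9(4) = 4. Bump = 4. G_6 = 3.
G_6 = 3. HB_10(3) = 3. Bump = 3. G_7 = 2.
G_7 = 2. HB_11(2) = 2. Bump = 2. G_8 = 1.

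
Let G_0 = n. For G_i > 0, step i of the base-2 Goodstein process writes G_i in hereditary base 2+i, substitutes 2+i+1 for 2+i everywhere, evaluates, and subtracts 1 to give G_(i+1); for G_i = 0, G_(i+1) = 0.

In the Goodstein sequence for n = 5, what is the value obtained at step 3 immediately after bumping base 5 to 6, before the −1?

776

G_0=5  [base 2] 2^2 + 1  →[2↦3]→  3^3 + 1 = 28  −1 ⇒ G_1=27
G_1=27  [base 3] 3^3  →[3↦4]→  4^4 = 256  −1 ⇒ G_2=255
G_2=255  [base 4] 3·4^3 + 3·4^2 + 3·4 + 3  →[4↦5]→  3·5^3 + 3·5^2 + 3·5 + 3 = 468  −1 ⇒ G_3=467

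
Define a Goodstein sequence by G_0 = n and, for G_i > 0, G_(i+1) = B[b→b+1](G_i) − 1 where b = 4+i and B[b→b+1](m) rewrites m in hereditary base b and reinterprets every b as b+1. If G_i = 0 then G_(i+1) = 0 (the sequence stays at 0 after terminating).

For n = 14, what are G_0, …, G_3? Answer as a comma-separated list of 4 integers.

14, 16, 18, 20

14 —HB4→ 3·4 + 2 —bump→ 3·5 + 2 = 17 —(−1)→ 16
16 —HB5→ 3·5 + 1 —bump→ 3·6 + 1 = 19 —(−1)→ 18
18 —HB6→ 3·6 —bump→ 3·7 = 21 —(−1)→ 20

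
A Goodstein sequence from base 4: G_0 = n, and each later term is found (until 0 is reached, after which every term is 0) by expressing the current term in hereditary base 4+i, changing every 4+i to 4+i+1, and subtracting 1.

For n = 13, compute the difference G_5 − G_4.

i=0: 13 = 3·4 + 1 (b=4); 4→5: 3·5 + 1 = 16; 16−1 = 15
i=1: 15 = 3·5 (b=5); 5→6: 3·6 = 18; 18−1 = 17
i=2: 17 = 2·6 + 5 (b=6); 6→7: 2·7 + 5 = 19; 19−1 = 18
i=3: 18 = 2·7 + 4 (b=7); 7→8: 2·8 + 4 = 20; 20−1 = 19
i=4: 19 = 2·8 + 3 (b=8); 8→9: 2·9 + 3 = 21; 21−1 = 20

1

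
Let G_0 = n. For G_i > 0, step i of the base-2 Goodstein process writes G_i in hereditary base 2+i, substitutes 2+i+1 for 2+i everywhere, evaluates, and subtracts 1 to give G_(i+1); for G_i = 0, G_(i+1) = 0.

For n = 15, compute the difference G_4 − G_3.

307841

step 0: 15 = 2^(2 + 1) + 2^2 + 2 + 1; sub 3 for 2: 3^(3 + 1) + 3^3 + 3 + 1; = 112; G_1 = 112−1 = 111
step 1: 111 = 3^(3 + 1) + 3^3 + 3; sub 4 for 3: 4^(4 + 1) + 4^4 + 4; = 1284; G_2 = 1284−1 = 1283
step 2: 1283 = 4^(4 + 1) + 4^4 + 3; sub 5 for 4: 5^(5 + 1) + 5^5 + 3; = 18753; G_3 = 18753−1 = 18752
step 3: 18752 = 5^(5 + 1) + 5^5 + 2; sub 6 for 5: 6^(6 + 1) + 6^6 + 2; = 326594; G_4 = 326594−1 = 326593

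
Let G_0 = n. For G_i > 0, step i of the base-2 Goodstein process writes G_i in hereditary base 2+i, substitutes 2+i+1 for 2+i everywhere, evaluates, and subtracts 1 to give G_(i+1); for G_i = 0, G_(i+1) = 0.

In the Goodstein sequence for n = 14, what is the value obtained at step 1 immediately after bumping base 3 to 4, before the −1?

1282

14 —HB2→ 2^(2 + 1) + 2^2 + 2 —bump→ 3^(3 + 1) + 3^3 + 3 = 111 —(−1)→ 110
110 —HB3→ 3^(3 + 1) + 3^3 + 2 —bump→ 4^(4 + 1) + 4^4 + 2 = 1282 —(−1)→ 1281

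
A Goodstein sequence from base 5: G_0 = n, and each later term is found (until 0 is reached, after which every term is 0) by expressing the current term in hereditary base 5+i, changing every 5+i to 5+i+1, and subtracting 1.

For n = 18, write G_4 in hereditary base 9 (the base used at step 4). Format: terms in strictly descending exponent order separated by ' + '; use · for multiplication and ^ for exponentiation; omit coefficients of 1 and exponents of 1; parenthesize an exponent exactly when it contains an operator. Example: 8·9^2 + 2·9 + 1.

G_0=18  [base 5] 3·5 + 3  →[5↦6]→  3·6 + 3 = 21  −1 ⇒ G_1=20
G_1=20  [base 6] 3·6 + 2  →[6↦7]→  3·7 + 2 = 23  −1 ⇒ G_2=22
G_2=22  [base 7] 3·7 + 1  →[7↦8]→  3·8 + 1 = 25  −1 ⇒ G_3=24
G_3=24  [base 8] 3·8  →[8↦9]→  3·9 = 27  −1 ⇒ G_4=26
G_4=26  [base 9] 2·9 + 8  →[9↦10]→  2·10 + 8 = 28  −1 ⇒ G_5=27

2·9 + 8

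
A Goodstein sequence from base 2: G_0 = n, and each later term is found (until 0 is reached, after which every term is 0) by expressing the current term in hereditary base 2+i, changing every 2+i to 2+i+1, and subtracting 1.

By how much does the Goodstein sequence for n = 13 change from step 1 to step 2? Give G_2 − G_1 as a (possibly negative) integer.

(0) 13|_2 = 2^(2 + 1) + 2^2 + 1 ↦ 3^(3 + 1) + 3^3 + 1|_3 = 109 ⇒ 108
(1) 108|_3 = 3^(3 + 1) + 3^3 ↦ 4^(4 + 1) + 4^4|_4 = 1280 ⇒ 1279

1171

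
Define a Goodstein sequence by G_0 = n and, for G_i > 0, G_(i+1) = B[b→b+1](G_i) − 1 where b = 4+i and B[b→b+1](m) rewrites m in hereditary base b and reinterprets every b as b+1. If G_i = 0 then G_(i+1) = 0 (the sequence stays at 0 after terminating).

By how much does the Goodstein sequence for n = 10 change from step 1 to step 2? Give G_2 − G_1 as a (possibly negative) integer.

G_0=10  [base 4] 2·4 + 2  →[4↦5]→  2·5 + 2 = 12  −1 ⇒ G_1=11
G_1=11  [base 5] 2·5 + 1  →[5↦6]→  2·6 + 1 = 13  −1 ⇒ G_2=12

1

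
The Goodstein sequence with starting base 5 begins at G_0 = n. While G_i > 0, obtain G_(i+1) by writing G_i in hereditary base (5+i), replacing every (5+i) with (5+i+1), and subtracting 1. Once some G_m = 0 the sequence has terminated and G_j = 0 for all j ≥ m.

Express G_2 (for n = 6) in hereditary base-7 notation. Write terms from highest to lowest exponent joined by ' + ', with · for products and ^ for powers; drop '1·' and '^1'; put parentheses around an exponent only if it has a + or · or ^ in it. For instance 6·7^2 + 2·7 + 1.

6

[0] 6 ≡ 5 + 1 (base 5). Lift 6: 7. −1: 6.
[1] 6 ≡ 6 (base 6). Lift 7: 7. −1: 6.
[2] 6 ≡ 6 (base 7). Lift 8: 6. −1: 5.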